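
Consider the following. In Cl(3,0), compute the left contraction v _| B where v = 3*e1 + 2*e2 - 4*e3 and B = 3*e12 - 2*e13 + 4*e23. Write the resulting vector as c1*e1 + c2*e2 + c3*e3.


Left contraction v _| B = <vB>_1 (grade-1 part of the geometric product vB).
Using e1_|e12 = e2, e2_|e12 = -e1, e1_|e13 = e3, e3_|e13 = -e1, e2_|e23 = e3, e3_|e23 = -e2:
e1 coeff: -v2*b12 - v3*b13 = -(2)*(3) - (-4)*(-2) = -14
e2 coeff: v1*b12 - v3*b23 = (3)*(3) - (-4)*(4) = 25
e3 coeff: v1*b13 + v2*b23 = (3)*(-2) + (2)*(4) = 2
v _| B = -14*e1 + 25*e2 + 2*e3


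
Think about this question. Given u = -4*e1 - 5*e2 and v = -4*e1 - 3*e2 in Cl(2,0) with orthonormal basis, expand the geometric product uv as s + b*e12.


Expand: (-4*e1 - 5*e2)(-4*e1 - 3*e2)
= (-4)*(-4)*e1e1 + (-4)*(-3)*e1e2 + (-5)*(-4)*e2e1 + (-5)*(-3)*e2e2
Using e1^2 = e2^2 = 1, e2e1 = -e1e2:
Scalar part s = (-4)*(-4) + (-5)*(-3) = 16 + 15 = 31
Bivector part b = (-4)*(-3) - (-5)*(-4) = 12 - 20 = -8
uv = 31 - 8*e12


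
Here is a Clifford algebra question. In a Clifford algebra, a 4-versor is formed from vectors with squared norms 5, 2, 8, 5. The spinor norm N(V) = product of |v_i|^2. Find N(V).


Spinor norm N(V) = |v1|^2 * |v2|^2 * ... * |v4|^2
= 5 * 2 * 8 * 5
Running product: 5, 10, 80, 400
N(V) = 400


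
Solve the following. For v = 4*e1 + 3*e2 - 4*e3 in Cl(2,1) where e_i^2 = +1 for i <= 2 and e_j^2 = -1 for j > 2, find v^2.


v^2 = sum of c_i^2 * e_i^2
Positive signature terms (e_i^2 = +1): 4^2 + 3^2 = 25
Negative signature terms (e_j^2 = -1): (-4)^2 = 16
v^2 = 25 - 16 = 9


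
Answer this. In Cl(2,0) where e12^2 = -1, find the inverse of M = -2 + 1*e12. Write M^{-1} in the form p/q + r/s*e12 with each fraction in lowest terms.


M = -2 + 1*e12, where e12^2 = -1.
Since M commutes with its reverse ~M = a - b*e12, M * ~M = a^2 - b^2*e12^2 = a^2 + b^2.
So M^{-1} = ~M / (a^2 + b^2) = (a - b*e12)/(a^2 + b^2).
a^2 + b^2 = 4 + 1 = 5
Scalar part = -2/5 = -2/5
Bivector coeff = -1/5 = -1/5
M^{-1} = -2/5 - 1/5*e12


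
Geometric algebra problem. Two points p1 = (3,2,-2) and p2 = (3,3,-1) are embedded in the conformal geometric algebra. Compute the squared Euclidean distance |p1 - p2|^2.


p1 - p2 = (0, -1, -1)
|p1 - p2|^2 = 0^2 + (-1)^2 + (-1)^2
= 0 + 1 + 1
= 2


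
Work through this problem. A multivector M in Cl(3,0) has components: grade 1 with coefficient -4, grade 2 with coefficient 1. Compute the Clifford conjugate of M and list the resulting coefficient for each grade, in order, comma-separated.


Clifford conjugate sign for grade k: (-1)^(k(k+1)/2)
Grade 1: (-1)^(1*2/2) = (-1)^1 = -1, coeff -4 -> 4
Grade 2: (-1)^(2*3/2) = (-1)^3 = -1, coeff 1 -> -1
Conjugated coefficients: 4, -1


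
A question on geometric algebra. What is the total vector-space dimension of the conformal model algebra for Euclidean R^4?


The conformal model of R^4 uses Cl(5,1): the 4 Euclidean generators plus two extra orthogonal generators e+ (e+^2 = +1) and e- (e-^2 = -1), from which the null vectors e0, einf are built.
Number of generators m = 4 + 2 = 6.
dim Cl(p,q) = 2^m = 2^6 = 64


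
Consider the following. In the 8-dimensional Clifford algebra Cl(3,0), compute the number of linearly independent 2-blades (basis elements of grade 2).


Number of grade-k basis blades in Cl(p,q) with n = p + q is C(n, k).
n = 3 + 0 = 3
C(3, 2) = 3! / (2! * 1!)
= 6 / (2 * 1)
= 3


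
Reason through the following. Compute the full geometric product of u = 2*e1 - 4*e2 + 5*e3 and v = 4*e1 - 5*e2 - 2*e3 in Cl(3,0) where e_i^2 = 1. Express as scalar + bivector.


In Cl(3,0): e_i^2 = 1, e_ie_j = -e_je_i for i != j.
Scalar part = u . v = 2*4 + (-4)*(-5) + 5*(-2)
= 8 + 20 + (-10) = 18
e12 coeff = 2*(-5) - (-4)*4 = -10 - (-16) = 6
e13 coeff = 2*(-2) - 5*4 = -4 - 20 = -24
e23 coeff = (-4)*(-2) - 5*(-5) = 8 - (-25) = 33
uv = 18 + 6*e12 - 24*e13 + 33*e23


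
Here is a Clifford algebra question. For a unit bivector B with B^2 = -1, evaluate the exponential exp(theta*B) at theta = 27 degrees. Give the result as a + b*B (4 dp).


For a unit bivector B with B^2 = -1, the exponential series gives
e^(theta*B) = cos(theta) + sin(theta)*B (the GA analogue of Euler's formula).
theta = 27 degrees = 0.471239 rad
cos(27 deg) = 0.8910
sin(27 deg) = 0.4540
exp(theta*B) = 0.8910 + 0.4540*B


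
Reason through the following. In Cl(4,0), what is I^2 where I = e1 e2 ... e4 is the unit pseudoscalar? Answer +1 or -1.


The pseudoscalar I = e1...e_n (product of all n generators) of Cl(p,q) satisfies I^2 = (-1)^(q + n(n-1)/2).
p = 4, q = 0, n = p + q = 4
n(n-1)/2 = 4 * 3 / 2 = 6
Exponent = q + n(n-1)/2 = 0 + 6 = 6
I^2 = (-1)^6 = +1


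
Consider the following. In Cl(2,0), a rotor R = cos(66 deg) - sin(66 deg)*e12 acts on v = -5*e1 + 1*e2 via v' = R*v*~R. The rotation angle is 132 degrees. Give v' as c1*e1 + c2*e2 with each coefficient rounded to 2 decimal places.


Rotor R = cos(66deg) - sin(66deg)*e12
Rotation angle theta = 2 * 66 = 132 degrees
v' = R*v*~R rotates v by theta.
cos(132deg) = -0.6691, sin(132deg) = 0.7431
v'_1 = -5*cos(132deg) - 1*sin(132deg)
= -5*(-0.6691) - 1*0.7431
= 2.60
v'_2 = -5*sin(132deg) + 1*cos(132deg)
= -5*0.7431 + 1*(-0.6691)
= -4.38
v' = 2.60*e1 - 4.38*e2


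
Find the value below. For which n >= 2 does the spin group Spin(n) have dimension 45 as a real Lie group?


dim Spin(n) = dim so(n) = n(n-1)/2.
Solve n(n-1)/2 = 45, i.e. n^2 - n - 90 = 0.
Discriminant = 1 + 8*45 = 361
n = (1 + sqrt(361))/2 = (1 + 19)/2 = 10


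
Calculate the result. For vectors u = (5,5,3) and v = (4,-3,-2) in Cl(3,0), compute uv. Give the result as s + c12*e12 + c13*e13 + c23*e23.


In Cl(3,0): e_i^2 = 1, e_ie_j = -e_je_i for i != j.
Scalar part = u . v = 5*4 + 5*(-3) + 3*(-2)
= 20 + (-15) + (-6) = -1
e12 coeff = 5*(-3) - 5*4 = -15 - 20 = -35
e13 coeff = 5*(-2) - 3*4 = -10 - 12 = -22
e23 coeff = 5*(-2) - 3*(-3) = -10 - (-9) = -1
uv = -1 - 35*e12 - 22*e13 - 1*e23


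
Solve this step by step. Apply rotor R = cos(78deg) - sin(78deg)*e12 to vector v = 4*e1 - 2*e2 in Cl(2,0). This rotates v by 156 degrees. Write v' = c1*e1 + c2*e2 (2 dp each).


Rotor R = cos(78deg) - sin(78deg)*e12
Rotation angle theta = 2 * 78 = 156 degrees
v' = R*v*~R rotates v by theta.
cos(156deg) = -0.9135, sin(156deg) = 0.4067
v'_1 = 4*cos(156deg) - (-2)*sin(156deg)
= 4*(-0.9135) - (-2)*0.4067
= -2.84
v'_2 = 4*sin(156deg) + (-2)*cos(156deg)
= 4*0.4067 + (-2)*(-0.9135)
= 3.45
v' = -2.84*e1 + 3.45*e2


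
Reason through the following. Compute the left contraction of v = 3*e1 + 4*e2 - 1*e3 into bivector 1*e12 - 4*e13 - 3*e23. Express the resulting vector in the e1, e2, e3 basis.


Left contraction v _| B = <vB>_1 (grade-1 part of the geometric product vB).
Using e1_|e12 = e2, e2_|e12 = -e1, e1_|e13 = e3, e3_|e13 = -e1, e2_|e23 = e3, e3_|e23 = -e2:
e1 coeff: -v2*b12 - v3*b13 = -(4)*(1) - (-1)*(-4) = -8
e2 coeff: v1*b12 - v3*b23 = (3)*(1) - (-1)*(-3) = 0
e3 coeff: v1*b13 + v2*b23 = (3)*(-4) + (4)*(-3) = -24
v _| B = -8*e1 + 0*e2 - 24*e3


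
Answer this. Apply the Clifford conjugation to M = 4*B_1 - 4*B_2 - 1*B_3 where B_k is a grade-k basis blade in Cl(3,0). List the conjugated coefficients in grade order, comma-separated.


Clifford conjugate sign for grade k: (-1)^(k(k+1)/2)
Grade 1: (-1)^(1*2/2) = (-1)^1 = -1, coeff 4 -> -4
Grade 2: (-1)^(2*3/2) = (-1)^3 = -1, coeff -4 -> 4
Grade 3: (-1)^(3*4/2) = (-1)^6 = 1, coeff -1 -> -1
Conjugated coefficients: -4, 4, -1


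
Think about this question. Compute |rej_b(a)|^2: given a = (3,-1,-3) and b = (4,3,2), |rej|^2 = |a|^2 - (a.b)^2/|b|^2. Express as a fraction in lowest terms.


|a|^2 = 3^2 + (-1)^2 + (-3)^2 = 19
|b|^2 = 4^2 + 3^2 + 2^2 = 29
a . b = 3*4 + (-1)*3 + (-3)*2 = 3
(a.b)^2 = 3^2 = 9
|rej|^2 = 19 - 9/29
= (551 - 9)/29
= 542/29
In lowest terms: 542/29


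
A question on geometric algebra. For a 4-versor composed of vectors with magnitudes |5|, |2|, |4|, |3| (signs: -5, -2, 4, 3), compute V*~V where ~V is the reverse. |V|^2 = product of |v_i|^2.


Each vector v_i has |v_i|^2 = s_i^2
Squared scales: (-5)^2 = 25, (-2)^2 = 4, 4^2 = 16, 3^2 = 9
|V|^2 = 25 * 4 * 16 * 9
= 14400


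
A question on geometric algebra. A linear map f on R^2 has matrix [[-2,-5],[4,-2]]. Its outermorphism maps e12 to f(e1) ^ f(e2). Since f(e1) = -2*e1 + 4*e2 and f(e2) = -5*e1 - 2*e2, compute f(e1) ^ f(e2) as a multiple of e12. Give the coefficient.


The outermorphism of a linear map f sends e1^e2 to f(e1)^f(e2).
f(e1) = -2*e1 + 4*e2
f(e2) = -5*e1 - 2*e2
f(e1) ^ f(e2) = (-2*e1 + 4*e2) ^ (-5*e1 - 2*e2)
= (-2)*(-2)*e12 + 4*(-5)*e21
= (4 - (-20))*e12
= 24*e12
Coefficient = 24


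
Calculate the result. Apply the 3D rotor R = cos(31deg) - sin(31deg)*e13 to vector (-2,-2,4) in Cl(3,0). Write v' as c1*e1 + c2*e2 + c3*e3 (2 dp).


Rotor R = cos(31deg) - sin(31deg)*e13
Rotation angle theta = 2 * 31 = 62 degrees in the e13 plane (e1 -> e3).
The component perpendicular to the plane (e2) is invariant: v'_2 = v2 = -2.00
cos(62deg) = 0.4695, sin(62deg) = 0.8829
v'_1 = v1*cos(theta) - v3*sin(theta) = -2*0.4695 - 4*0.8829 = -4.47
v'_3 = v1*sin(theta) + v3*cos(theta) = -2*0.8829 + 4*0.4695 = 0.11
v' = -4.47*e1 - 2.00*e2 + 0.11*e3


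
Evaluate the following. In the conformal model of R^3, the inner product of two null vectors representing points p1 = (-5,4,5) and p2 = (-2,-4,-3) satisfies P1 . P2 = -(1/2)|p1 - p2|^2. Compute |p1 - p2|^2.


p1 - p2 = (-3, 8, 8)
|p1 - p2|^2 = (-3)^2 + 8^2 + 8^2
= 9 + 64 + 64
= 137


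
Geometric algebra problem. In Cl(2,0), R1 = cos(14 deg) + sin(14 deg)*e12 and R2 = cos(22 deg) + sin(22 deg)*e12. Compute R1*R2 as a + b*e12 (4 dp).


Same-plane rotors commute and their half-angles add:
R1*R2 = cos(a1 + a2) + sin(a1 + a2)*e12.
a1 + a2 = 14 + 22 = 36 deg
cos(36 deg) = 0.8090
sin(36 deg) = 0.5878
R1*R2 = 0.8090 + 0.5878*e12


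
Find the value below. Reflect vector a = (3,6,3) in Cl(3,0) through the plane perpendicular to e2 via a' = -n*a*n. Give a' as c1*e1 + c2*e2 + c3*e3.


Reflection formula: a' = -n*a*n, with n = e2 (unit vector, n^2 = 1).
For reflection through hyperplane perp to e2:
The component along e2 flips sign, others stay.
a = (3, 6, 3)
a' = (3, -6, 3)
a' = 3*e1 - 6*e2 + 3*e3


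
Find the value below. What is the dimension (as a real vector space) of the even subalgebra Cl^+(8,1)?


Even subalgebra dimension = 2^(n-1)
n = 8 + 1 = 9
2^(9 - 1) = 2^8 = 256
Verification: sum of C(9,k) for even k = 1 + 36 + 126 + 84 + 9 = 256
Result = 256


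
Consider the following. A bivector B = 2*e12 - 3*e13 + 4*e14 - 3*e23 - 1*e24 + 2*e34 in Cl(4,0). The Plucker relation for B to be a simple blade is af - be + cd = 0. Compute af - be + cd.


Plucker relation: af - be + cd
a*f = 2*2 = 4
b*e = (-3)*(-1) = 3
c*d = 4*(-3) = -12
af - be + cd = 4 - 3 + (-12)
= -11


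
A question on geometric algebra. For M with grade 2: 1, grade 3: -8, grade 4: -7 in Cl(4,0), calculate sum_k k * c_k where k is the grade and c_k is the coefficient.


Grade-weighted sum = sum of grade_k * coefficient_k
2*1 = 2
3*(-8) = -24
4*(-7) = -28
Total = 2 + (-24) + (-28) = -50


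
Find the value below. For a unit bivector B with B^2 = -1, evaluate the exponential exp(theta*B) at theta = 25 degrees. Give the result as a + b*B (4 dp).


For a unit bivector B with B^2 = -1, the exponential series gives
e^(theta*B) = cos(theta) + sin(theta)*B (the GA analogue of Euler's formula).
theta = 25 degrees = 0.436332 rad
cos(25 deg) = 0.9063
sin(25 deg) = 0.4226
exp(theta*B) = 0.9063 + 0.4226*B


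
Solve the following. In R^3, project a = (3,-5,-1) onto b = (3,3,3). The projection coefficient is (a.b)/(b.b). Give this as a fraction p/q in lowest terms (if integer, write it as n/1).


Projection coefficient = (a . b) / (b . b)
a . b = 3*3 + (-5)*3 + (-1)*3
= 9 + (-15) + (-3) = -9
b . b = 3^2 + 3^2 + 3^2
= 9 + 9 + 9 = 27
Coefficient = -9/27
In lowest terms: -1/3


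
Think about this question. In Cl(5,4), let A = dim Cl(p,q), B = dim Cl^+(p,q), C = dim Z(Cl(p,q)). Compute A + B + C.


n = 5 + 4 = 9
Total dim = 2^9 = 512
Even subalgebra dim = 2^8 = 256
n is odd, so center dim = 2
Sum = 512 + 256 + 2 = 770


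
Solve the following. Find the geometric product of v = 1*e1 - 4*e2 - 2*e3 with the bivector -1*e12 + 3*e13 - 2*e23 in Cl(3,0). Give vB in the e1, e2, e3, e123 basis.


vB has grade-1 (vector) and grade-3 (trivector) parts: vB = (v _| B) + (v ^ B).
Vector part <vB>_1:
  e1: -v2*b12 - v3*b13 = -(-4)*(-1) - (-2)*(3) = 2
  e2: v1*b12 - v3*b23 = (1)*(-1) - (-2)*(-2) = -5
  e3: v1*b13 + v2*b23 = (1)*(3) + (-4)*(-2) = 11
Trivector part <vB>_3:
  e123: v1*b23 - v2*b13 + v3*b12 = (1)*(-2) - (-4)*(3) + (-2)*(-1) = 12
vB = 2*e1 - 5*e2 + 11*e3 + 12*e123


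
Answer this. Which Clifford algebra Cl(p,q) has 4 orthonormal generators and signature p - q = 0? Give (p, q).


We need p + q = 4 and p - q = 0.
Adding: 2p = 4 + 0 = 4, so p = 2.
Then q = 4 - 2 = 2.
(p, q) = (2, 2)


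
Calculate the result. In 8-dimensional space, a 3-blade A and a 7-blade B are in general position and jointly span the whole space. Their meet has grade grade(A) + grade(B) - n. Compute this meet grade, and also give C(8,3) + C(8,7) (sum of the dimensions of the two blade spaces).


Meet grade = grade(A) + grade(B) - n
= 3 + 7 - 8 = 2
C(8,3) = 56
C(8,7) = 8
dim_A + dim_B = 56 + 8 = 64


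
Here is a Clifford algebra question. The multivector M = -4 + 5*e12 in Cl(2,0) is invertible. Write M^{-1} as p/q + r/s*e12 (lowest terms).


M = -4 + 5*e12, where e12^2 = -1.
Since M commutes with its reverse ~M = a - b*e12, M * ~M = a^2 - b^2*e12^2 = a^2 + b^2.
So M^{-1} = ~M / (a^2 + b^2) = (a - b*e12)/(a^2 + b^2).
a^2 + b^2 = 16 + 25 = 41
Scalar part = -4/41 = -4/41
Bivector coeff = -5/41 = -5/41
M^{-1} = -4/41 - 5/41*e12


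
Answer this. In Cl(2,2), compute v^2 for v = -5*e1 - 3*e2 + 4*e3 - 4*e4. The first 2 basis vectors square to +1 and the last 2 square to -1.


v^2 = sum of c_i^2 * e_i^2
Positive signature terms (e_i^2 = +1): (-5)^2 + (-3)^2 = 34
Negative signature terms (e_j^2 = -1): 4^2 + (-4)^2 = 32
v^2 = 34 - 32 = 2


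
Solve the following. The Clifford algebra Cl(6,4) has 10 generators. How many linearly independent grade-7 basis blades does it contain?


Number of grade-k basis blades in Cl(p,q) with n = p + q is C(n, k).
n = 6 + 4 = 10
C(10, 7) = 10! / (7! * 3!)
= 3628800 / (5040 * 6)
= 120


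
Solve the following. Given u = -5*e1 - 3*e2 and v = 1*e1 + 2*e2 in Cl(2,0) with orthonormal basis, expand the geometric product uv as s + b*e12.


Expand: (-5*e1 - 3*e2)(1*e1 + 2*e2)
= (-5)*1*e1e1 + (-5)*2*e1e2 + (-3)*1*e2e1 + (-3)*2*e2e2
Using e1^2 = e2^2 = 1, e2e1 = -e1e2:
Scalar part s = (-5)*1 + (-3)*2 = -5 + (-6) = -11
Bivector part b = (-5)*2 - (-3)*1 = -10 - (-3) = -7
uv = -11 - 7*e12


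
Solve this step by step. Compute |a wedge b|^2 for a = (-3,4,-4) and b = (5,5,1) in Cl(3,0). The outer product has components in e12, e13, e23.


a wedge b = (a1*b2 - a2*b1)*e12 + (a1*b3 - a3*b1)*e13 + (a2*b3 - a3*b2)*e23
e12 coeff: (-3)*5 - 4*5 = -15 - 20 = -35
e13 coeff: (-3)*1 - (-4)*5 = -3 - (-20) = 17
e23 coeff: 4*1 - (-4)*5 = 4 - (-20) = 24
|a wedge b|^2 = (-35)^2 + 17^2 + 24^2
= 1225 + 289 + 576
= 2090


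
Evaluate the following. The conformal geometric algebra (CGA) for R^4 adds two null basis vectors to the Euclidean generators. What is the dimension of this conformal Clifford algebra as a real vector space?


The conformal model of R^4 uses Cl(5,1): the 4 Euclidean generators plus two extra orthogonal generators e+ (e+^2 = +1) and e- (e-^2 = -1), from which the null vectors e0, einf are built.
Number of generators m = 4 + 2 = 6.
dim Cl(p,q) = 2^m = 2^6 = 64


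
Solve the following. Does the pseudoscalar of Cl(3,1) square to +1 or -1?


The pseudoscalar I = e1...e_n (product of all n generators) of Cl(p,q) satisfies I^2 = (-1)^(q + n(n-1)/2).
p = 3, q = 1, n = p + q = 4
n(n-1)/2 = 4 * 3 / 2 = 6
Exponent = q + n(n-1)/2 = 1 + 6 = 7
I^2 = (-1)^7 = -1


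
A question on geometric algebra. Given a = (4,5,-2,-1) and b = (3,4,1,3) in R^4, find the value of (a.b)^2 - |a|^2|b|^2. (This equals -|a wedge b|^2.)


a . b = 4*3 + 5*4 + (-2)*1 + (-1)*3
= 12 + 20 + (-2) + (-3) = 27
|a|^2 = 4^2 + 5^2 + (-2)^2 + (-1)^2 = 46
|b|^2 = 3^2 + 4^2 + 1^2 + 3^2 = 35
(a.b)^2 = 27^2 = 729
|a|^2 * |b|^2 = 46 * 35 = 1610
Result = 729 - 1610 = -881


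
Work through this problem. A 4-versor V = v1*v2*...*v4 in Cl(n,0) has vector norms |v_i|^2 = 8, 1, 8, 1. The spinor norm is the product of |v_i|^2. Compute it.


Spinor norm N(V) = |v1|^2 * |v2|^2 * ... * |v4|^2
= 8 * 1 * 8 * 1
Running product: 8, 8, 64, 64
N(V) = 64


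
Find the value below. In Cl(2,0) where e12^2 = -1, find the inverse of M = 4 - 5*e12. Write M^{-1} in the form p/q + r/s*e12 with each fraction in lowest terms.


M = 4 - 5*e12, where e12^2 = -1.
Since M commutes with its reverse ~M = a - b*e12, M * ~M = a^2 - b^2*e12^2 = a^2 + b^2.
So M^{-1} = ~M / (a^2 + b^2) = (a - b*e12)/(a^2 + b^2).
a^2 + b^2 = 16 + 25 = 41
Scalar part = 4/41 = 4/41
Bivector coeff = 5/41 = 5/41
M^{-1} = 4/41 + 5/41*e12


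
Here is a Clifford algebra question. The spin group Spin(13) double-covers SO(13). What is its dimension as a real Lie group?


Spin(n) double-covers SO(n); both have Lie algebra so(n) of dimension n(n-1)/2.
n = 13
n(n-1) = 13 * 12 = 156
dim Spin(13) = 156/2 = 78


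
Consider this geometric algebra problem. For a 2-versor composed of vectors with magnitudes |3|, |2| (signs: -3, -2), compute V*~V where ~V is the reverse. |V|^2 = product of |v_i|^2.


Each vector v_i has |v_i|^2 = s_i^2
Squared scales: (-3)^2 = 9, (-2)^2 = 4
|V|^2 = 9 * 4
= 36


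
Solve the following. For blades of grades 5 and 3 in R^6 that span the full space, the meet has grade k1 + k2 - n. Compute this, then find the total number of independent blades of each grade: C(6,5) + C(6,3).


Meet grade = grade(A) + grade(B) - n
= 5 + 3 - 6 = 2
C(6,5) = 6
C(6,3) = 20
dim_A + dim_B = 6 + 20 = 26


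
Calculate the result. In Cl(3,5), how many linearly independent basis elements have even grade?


Even subalgebra dimension = 2^(n-1)
n = 3 + 5 = 8
2^(8 - 1) = 2^7 = 128
Verification: sum of C(8,k) for even k = 1 + 28 + 70 + 28 + 1 = 128
Result = 128


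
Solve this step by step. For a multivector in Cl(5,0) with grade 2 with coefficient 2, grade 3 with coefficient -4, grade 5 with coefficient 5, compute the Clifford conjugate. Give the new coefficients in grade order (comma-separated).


Clifford conjugate sign for grade k: (-1)^(k(k+1)/2)
Grade 2: (-1)^(2*3/2) = (-1)^3 = -1, coeff 2 -> -2
Grade 3: (-1)^(3*4/2) = (-1)^6 = 1, coeff -4 -> -4
Grade 5: (-1)^(5*6/2) = (-1)^15 = -1, coeff 5 -> -5
Conjugated coefficients: -2, -4, -5


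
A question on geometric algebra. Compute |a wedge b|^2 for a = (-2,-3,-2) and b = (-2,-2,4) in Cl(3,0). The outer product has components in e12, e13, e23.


a wedge b = (a1*b2 - a2*b1)*e12 + (a1*b3 - a3*b1)*e13 + (a2*b3 - a3*b2)*e23
e12 coeff: (-2)*(-2) - (-3)*(-2) = 4 - 6 = -2
e13 coeff: (-2)*4 - (-2)*(-2) = -8 - 4 = -12
e23 coeff: (-3)*4 - (-2)*(-2) = -12 - 4 = -16
|a wedge b|^2 = (-2)^2 + (-12)^2 + (-16)^2
= 4 + 144 + 256
= 404


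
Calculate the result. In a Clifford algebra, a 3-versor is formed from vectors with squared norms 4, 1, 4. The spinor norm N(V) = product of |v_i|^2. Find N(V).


Spinor norm N(V) = |v1|^2 * |v2|^2 * ... * |v3|^2
= 4 * 1 * 4
Running product: 4, 4, 16
N(V) = 16


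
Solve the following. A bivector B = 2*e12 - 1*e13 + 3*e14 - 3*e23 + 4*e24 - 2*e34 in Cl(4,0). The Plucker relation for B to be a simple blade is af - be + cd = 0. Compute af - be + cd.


Plucker relation: af - be + cd
a*f = 2*(-2) = -4
b*e = (-1)*4 = -4
c*d = 3*(-3) = -9
af - be + cd = -4 - (-4) + (-9)
= -9


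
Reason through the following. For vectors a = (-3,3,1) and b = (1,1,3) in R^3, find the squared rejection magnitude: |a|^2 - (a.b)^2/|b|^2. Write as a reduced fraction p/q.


|a|^2 = (-3)^2 + 3^2 + 1^2 = 19
|b|^2 = 1^2 + 1^2 + 3^2 = 11
a . b = (-3)*1 + 3*1 + 1*3 = 3
(a.b)^2 = 3^2 = 9
|rej|^2 = 19 - 9/11
= (209 - 9)/11
= 200/11
In lowest terms: 200/11


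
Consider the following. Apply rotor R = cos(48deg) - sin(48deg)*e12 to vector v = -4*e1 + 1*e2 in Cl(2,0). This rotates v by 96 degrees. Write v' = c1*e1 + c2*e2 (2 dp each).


Rotor R = cos(48deg) - sin(48deg)*e12
Rotation angle theta = 2 * 48 = 96 degrees
v' = R*v*~R rotates v by theta.
cos(96deg) = -0.1045, sin(96deg) = 0.9945
v'_1 = -4*cos(96deg) - 1*sin(96deg)
= -4*(-0.1045) - 1*0.9945
= -0.58
v'_2 = -4*sin(96deg) + 1*cos(96deg)
= -4*0.9945 + 1*(-0.1045)
= -4.08
v' = -0.58*e1 - 4.08*e2


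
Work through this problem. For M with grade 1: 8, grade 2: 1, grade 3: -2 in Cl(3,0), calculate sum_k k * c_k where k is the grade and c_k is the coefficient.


Grade-weighted sum = sum of grade_k * coefficient_k
1*8 = 8
2*1 = 2
3*(-2) = -6
Total = 8 + 2 + (-6) = 4


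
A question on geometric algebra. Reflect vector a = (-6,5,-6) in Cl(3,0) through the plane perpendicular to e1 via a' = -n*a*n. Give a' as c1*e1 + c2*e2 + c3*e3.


Reflection formula: a' = -n*a*n, with n = e1 (unit vector, n^2 = 1).
For reflection through hyperplane perp to e1:
The component along e1 flips sign, others stay.
a = (-6, 5, -6)
a' = (6, 5, -6)
a' = 6*e1 + 5*e2 - 6*e3


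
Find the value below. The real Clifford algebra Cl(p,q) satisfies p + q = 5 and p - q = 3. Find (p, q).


We need p + q = 5 and p - q = 3.
Adding: 2p = 5 + 3 = 8, so p = 4.
Then q = 5 - 4 = 1.
(p, q) = (4, 1)


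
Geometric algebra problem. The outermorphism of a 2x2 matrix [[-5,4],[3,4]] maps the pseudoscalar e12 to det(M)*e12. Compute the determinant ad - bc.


The outermorphism of a linear map f sends e1^e2 to f(e1)^f(e2).
f(e1) = -5*e1 + 3*e2
f(e2) = 4*e1 + 4*e2
f(e1) ^ f(e2) = (-5*e1 + 3*e2) ^ (4*e1 + 4*e2)
= (-5)*4*e12 + 3*4*e21
= (-20 - 12)*e12
= -32*e12
Coefficient = -32


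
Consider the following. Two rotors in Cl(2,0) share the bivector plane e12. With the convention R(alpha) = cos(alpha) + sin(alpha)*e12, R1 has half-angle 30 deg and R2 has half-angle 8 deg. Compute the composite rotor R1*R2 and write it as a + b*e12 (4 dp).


Same-plane rotors commute and their half-angles add:
R1*R2 = cos(a1 + a2) + sin(a1 + a2)*e12.
a1 + a2 = 30 + 8 = 38 deg
cos(38 deg) = 0.7880
sin(38 deg) = 0.6157
R1*R2 = 0.7880 + 0.6157*e12


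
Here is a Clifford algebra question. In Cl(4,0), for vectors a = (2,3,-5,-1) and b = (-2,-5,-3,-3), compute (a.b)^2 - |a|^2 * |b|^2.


a . b = 2*(-2) + 3*(-5) + (-5)*(-3) + (-1)*(-3)
= -4 + (-15) + 15 + 3 = -1
|a|^2 = 2^2 + 3^2 + (-5)^2 + (-1)^2 = 39
|b|^2 = (-2)^2 + (-5)^2 + (-3)^2 + (-3)^2 = 47
(a.b)^2 = (-1)^2 = 1
|a|^2 * |b|^2 = 39 * 47 = 1833
Result = 1 - 1833 = -1832


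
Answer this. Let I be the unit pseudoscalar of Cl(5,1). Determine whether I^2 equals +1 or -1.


The pseudoscalar I = e1...e_n (product of all n generators) of Cl(p,q) satisfies I^2 = (-1)^(q + n(n-1)/2).
p = 5, q = 1, n = p + q = 6
n(n-1)/2 = 6 * 5 / 2 = 15
Exponent = q + n(n-1)/2 = 1 + 15 = 16
I^2 = (-1)^16 = +1


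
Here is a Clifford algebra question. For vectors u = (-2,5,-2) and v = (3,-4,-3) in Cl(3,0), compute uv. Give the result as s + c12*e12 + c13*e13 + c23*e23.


In Cl(3,0): e_i^2 = 1, e_ie_j = -e_je_i for i != j.
Scalar part = u . v = (-2)*3 + 5*(-4) + (-2)*(-3)
= -6 + (-20) + 6 = -20
e12 coeff = (-2)*(-4) - 5*3 = 8 - 15 = -7
e13 coeff = (-2)*(-3) - (-2)*3 = 6 - (-6) = 12
e23 coeff = 5*(-3) - (-2)*(-4) = -15 - 8 = -23
uv = -20 - 7*e12 + 12*e13 - 23*e23


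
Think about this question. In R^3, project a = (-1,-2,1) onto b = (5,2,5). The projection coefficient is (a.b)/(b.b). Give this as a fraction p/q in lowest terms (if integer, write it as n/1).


Projection coefficient = (a . b) / (b . b)
a . b = (-1)*5 + (-2)*2 + 1*5
= -5 + (-4) + 5 = -4
b . b = 5^2 + 2^2 + 5^2
= 25 + 4 + 25 = 54
Coefficient = -4/54
In lowest terms: -2/27


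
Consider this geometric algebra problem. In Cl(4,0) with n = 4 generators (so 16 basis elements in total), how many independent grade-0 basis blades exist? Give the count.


Number of grade-k basis blades in Cl(p,q) with n = p + q is C(n, k).
n = 4 + 0 = 4
C(4, 0) = 4! / (0! * 4!)
= 24 / (1 * 24)
= 1


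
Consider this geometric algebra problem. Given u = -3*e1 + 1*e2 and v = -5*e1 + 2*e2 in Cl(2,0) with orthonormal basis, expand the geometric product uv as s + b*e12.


Expand: (-3*e1 + 1*e2)(-5*e1 + 2*e2)
= (-3)*(-5)*e1e1 + (-3)*2*e1e2 + 1*(-5)*e2e1 + 1*2*e2e2
Using e1^2 = e2^2 = 1, e2e1 = -e1e2:
Scalar part s = (-3)*(-5) + 1*2 = 15 + 2 = 17
Bivector part b = (-3)*2 - 1*(-5) = -6 - (-5) = -1
uv = 17 - 1*e12


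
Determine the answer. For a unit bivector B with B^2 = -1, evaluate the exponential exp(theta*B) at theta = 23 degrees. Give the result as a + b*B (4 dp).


For a unit bivector B with B^2 = -1, the exponential series gives
e^(theta*B) = cos(theta) + sin(theta)*B (the GA analogue of Euler's formula).
theta = 23 degrees = 0.401426 rad
cos(23 deg) = 0.9205
sin(23 deg) = 0.3907
exp(theta*B) = 0.9205 + 0.3907*B


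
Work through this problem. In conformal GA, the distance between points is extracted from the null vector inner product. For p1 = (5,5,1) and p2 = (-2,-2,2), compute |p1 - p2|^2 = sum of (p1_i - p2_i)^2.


p1 - p2 = (7, 7, -1)
|p1 - p2|^2 = 7^2 + 7^2 + (-1)^2
= 49 + 49 + 1
= 99


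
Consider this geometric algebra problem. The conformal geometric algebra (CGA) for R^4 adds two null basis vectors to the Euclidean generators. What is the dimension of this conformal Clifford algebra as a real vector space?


The conformal model of R^4 uses Cl(5,1): the 4 Euclidean generators plus two extra orthogonal generators e+ (e+^2 = +1) and e- (e-^2 = -1), from which the null vectors e0, einf are built.
Number of generators m = 4 + 2 = 6.
dim Cl(p,q) = 2^m = 2^6 = 64


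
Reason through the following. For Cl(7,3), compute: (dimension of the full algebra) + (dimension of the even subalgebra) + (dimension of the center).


n = 7 + 3 = 10
Total dim = 2^10 = 1024
Even subalgebra dim = 2^9 = 512
n is even, so center dim = 1
Sum = 1024 + 512 + 1 = 1537


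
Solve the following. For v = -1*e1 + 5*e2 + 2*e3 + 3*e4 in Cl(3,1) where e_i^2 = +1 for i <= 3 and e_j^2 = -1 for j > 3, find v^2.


v^2 = sum of c_i^2 * e_i^2
Positive signature terms (e_i^2 = +1): (-1)^2 + 5^2 + 2^2 = 30
Negative signature terms (e_j^2 = -1): 3^2 = 9
v^2 = 30 - 9 = 21


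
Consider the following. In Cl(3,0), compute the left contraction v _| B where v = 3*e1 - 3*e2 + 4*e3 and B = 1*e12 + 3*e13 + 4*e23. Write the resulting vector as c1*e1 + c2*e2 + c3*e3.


Left contraction v _| B = <vB>_1 (grade-1 part of the geometric product vB).
Using e1_|e12 = e2, e2_|e12 = -e1, e1_|e13 = e3, e3_|e13 = -e1, e2_|e23 = e3, e3_|e23 = -e2:
e1 coeff: -v2*b12 - v3*b13 = -(-3)*(1) - (4)*(3) = -9
e2 coeff: v1*b12 - v3*b23 = (3)*(1) - (4)*(4) = -13
e3 coeff: v1*b13 + v2*b23 = (3)*(3) + (-3)*(4) = -3
v _| B = -9*e1 - 13*e2 - 3*e3


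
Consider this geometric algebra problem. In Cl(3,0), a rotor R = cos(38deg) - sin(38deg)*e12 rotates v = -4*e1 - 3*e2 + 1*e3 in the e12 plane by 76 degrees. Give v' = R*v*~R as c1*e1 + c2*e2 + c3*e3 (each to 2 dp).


Rotor R = cos(38deg) - sin(38deg)*e12
Rotation angle theta = 2 * 38 = 76 degrees in the e12 plane (e1 -> e2).
The component perpendicular to the plane (e3) is invariant: v'_3 = v3 = 1.00
cos(76deg) = 0.2419, sin(76deg) = 0.9703
v'_1 = v1*cos(theta) - v2*sin(theta) = -4*0.2419 - (-3)*0.9703 = 1.94
v'_2 = v1*sin(theta) + v2*cos(theta) = -4*0.9703 + (-3)*0.2419 = -4.61
v' = 1.94*e1 - 4.61*e2 + 1.00*e3


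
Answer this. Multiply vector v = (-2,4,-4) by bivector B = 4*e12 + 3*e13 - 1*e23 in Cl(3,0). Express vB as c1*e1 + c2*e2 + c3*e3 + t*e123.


vB has grade-1 (vector) and grade-3 (trivector) parts: vB = (v _| B) + (v ^ B).
Vector part <vB>_1:
  e1: -v2*b12 - v3*b13 = -(4)*(4) - (-4)*(3) = -4
  e2: v1*b12 - v3*b23 = (-2)*(4) - (-4)*(-1) = -12
  e3: v1*b13 + v2*b23 = (-2)*(3) + (4)*(-1) = -10
Trivector part <vB>_3:
  e123: v1*b23 - v2*b13 + v3*b12 = (-2)*(-1) - (4)*(3) + (-4)*(4) = -26
vB = -4*e1 - 12*e2 - 10*e3 - 26*e123


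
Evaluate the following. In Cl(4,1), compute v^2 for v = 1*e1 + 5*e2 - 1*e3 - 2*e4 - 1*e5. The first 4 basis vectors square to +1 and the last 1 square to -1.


v^2 = sum of c_i^2 * e_i^2
Positive signature terms (e_i^2 = +1): 1^2 + 5^2 + (-1)^2 + (-2)^2 = 31
Negative signature terms (e_j^2 = -1): (-1)^2 = 1
v^2 = 31 - 1 = 30


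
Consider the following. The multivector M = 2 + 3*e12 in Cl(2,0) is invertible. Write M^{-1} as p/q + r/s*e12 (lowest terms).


M = 2 + 3*e12, where e12^2 = -1.
Since M commutes with its reverse ~M = a - b*e12, M * ~M = a^2 - b^2*e12^2 = a^2 + b^2.
So M^{-1} = ~M / (a^2 + b^2) = (a - b*e12)/(a^2 + b^2).
a^2 + b^2 = 4 + 9 = 13
Scalar part = 2/13 = 2/13
Bivector coeff = -3/13 = -3/13
M^{-1} = 2/13 - 3/13*e12


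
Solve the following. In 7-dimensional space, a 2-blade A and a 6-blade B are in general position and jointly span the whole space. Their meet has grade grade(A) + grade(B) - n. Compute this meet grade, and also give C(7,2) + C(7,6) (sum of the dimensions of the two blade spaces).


Meet grade = grade(A) + grade(B) - n
= 2 + 6 - 7 = 1
C(7,2) = 21
C(7,6) = 7
dim_A + dim_B = 21 + 7 = 28


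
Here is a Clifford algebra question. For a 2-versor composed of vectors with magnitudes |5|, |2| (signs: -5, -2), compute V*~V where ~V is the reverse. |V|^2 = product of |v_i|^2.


Each vector v_i has |v_i|^2 = s_i^2
Squared scales: (-5)^2 = 25, (-2)^2 = 4
|V|^2 = 25 * 4
= 100


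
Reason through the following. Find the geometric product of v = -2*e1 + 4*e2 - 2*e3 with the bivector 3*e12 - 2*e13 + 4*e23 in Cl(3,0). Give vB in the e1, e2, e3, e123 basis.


vB has grade-1 (vector) and grade-3 (trivector) parts: vB = (v _| B) + (v ^ B).
Vector part <vB>_1:
  e1: -v2*b12 - v3*b13 = -(4)*(3) - (-2)*(-2) = -16
  e2: v1*b12 - v3*b23 = (-2)*(3) - (-2)*(4) = 2
  e3: v1*b13 + v2*b23 = (-2)*(-2) + (4)*(4) = 20
Trivector part <vB>_3:
  e123: v1*b23 - v2*b13 + v3*b12 = (-2)*(4) - (4)*(-2) + (-2)*(3) = -6
vB = -16*e1 + 2*e2 + 20*e3 - 6*e123


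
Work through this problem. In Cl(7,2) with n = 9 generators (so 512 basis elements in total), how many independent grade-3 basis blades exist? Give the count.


Number of grade-k basis blades in Cl(p,q) with n = p + q is C(n, k).
n = 7 + 2 = 9
C(9, 3) = 9! / (3! * 6!)
= 362880 / (6 * 720)
= 84


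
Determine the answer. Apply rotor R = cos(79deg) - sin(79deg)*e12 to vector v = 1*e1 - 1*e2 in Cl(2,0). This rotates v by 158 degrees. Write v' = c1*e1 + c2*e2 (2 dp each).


Rotor R = cos(79deg) - sin(79deg)*e12
Rotation angle theta = 2 * 79 = 158 degrees
v' = R*v*~R rotates v by theta.
cos(158deg) = -0.9272, sin(158deg) = 0.3746
v'_1 = 1*cos(158deg) - (-1)*sin(158deg)
= 1*(-0.9272) - (-1)*0.3746
= -0.55
v'_2 = 1*sin(158deg) + (-1)*cos(158deg)
= 1*0.3746 + (-1)*(-0.9272)
= 1.30
v' = -0.55*e1 + 1.30*e2


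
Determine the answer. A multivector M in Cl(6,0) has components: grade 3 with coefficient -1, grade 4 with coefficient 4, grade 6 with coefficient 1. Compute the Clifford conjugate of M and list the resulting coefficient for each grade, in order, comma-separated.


Clifford conjugate sign for grade k: (-1)^(k(k+1)/2)
Grade 3: (-1)^(3*4/2) = (-1)^6 = 1, coeff -1 -> -1
Grade 4: (-1)^(4*5/2) = (-1)^10 = 1, coeff 4 -> 4
Grade 6: (-1)^(6*7/2) = (-1)^21 = -1, coeff 1 -> -1
Conjugated coefficients: -1, 4, -1


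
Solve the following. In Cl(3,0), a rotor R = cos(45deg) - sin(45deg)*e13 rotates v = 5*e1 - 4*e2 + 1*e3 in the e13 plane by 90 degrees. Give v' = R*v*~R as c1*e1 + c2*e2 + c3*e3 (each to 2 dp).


Rotor R = cos(45deg) - sin(45deg)*e13
Rotation angle theta = 2 * 45 = 90 degrees in the e13 plane (e1 -> e3).
The component perpendicular to the plane (e2) is invariant: v'_2 = v2 = -4.00
cos(90deg) = 0.0000, sin(90deg) = 1.0000
v'_1 = v1*cos(theta) - v3*sin(theta) = 5*0.0000 - 1*1.0000 = -1.00
v'_3 = v1*sin(theta) + v3*cos(theta) = 5*1.0000 + 1*0.0000 = 5.00
v' = -1.00*e1 - 4.00*e2 + 5.00*e3


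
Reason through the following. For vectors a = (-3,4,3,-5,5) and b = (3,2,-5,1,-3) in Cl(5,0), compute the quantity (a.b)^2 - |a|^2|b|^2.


a . b = (-3)*3 + 4*2 + 3*(-5) + (-5)*1 + 5*(-3)
= -9 + 8 + (-15) + (-5) + (-15) = -36
|a|^2 = (-3)^2 + 4^2 + 3^2 + (-5)^2 + 5^2 = 84
|b|^2 = 3^2 + 2^2 + (-5)^2 + 1^2 + (-3)^2 = 48
(a.b)^2 = (-36)^2 = 1296
|a|^2 * |b|^2 = 84 * 48 = 4032
Result = 1296 - 4032 = -2736


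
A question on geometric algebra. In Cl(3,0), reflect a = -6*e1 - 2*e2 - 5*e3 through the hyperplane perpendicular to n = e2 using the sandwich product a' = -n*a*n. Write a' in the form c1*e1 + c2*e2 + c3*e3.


Reflection formula: a' = -n*a*n, with n = e2 (unit vector, n^2 = 1).
For reflection through hyperplane perp to e2:
The component along e2 flips sign, others stay.
a = (-6, -2, -5)
a' = (-6, 2, -5)
a' = -6*e1 + 2*e2 - 5*e3


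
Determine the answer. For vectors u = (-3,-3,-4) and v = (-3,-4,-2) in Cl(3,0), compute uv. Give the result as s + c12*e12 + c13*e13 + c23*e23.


In Cl(3,0): e_i^2 = 1, e_ie_j = -e_je_i for i != j.
Scalar part = u . v = (-3)*(-3) + (-3)*(-4) + (-4)*(-2)
= 9 + 12 + 8 = 29
e12 coeff = (-3)*(-4) - (-3)*(-3) = 12 - 9 = 3
e13 coeff = (-3)*(-2) - (-4)*(-3) = 6 - 12 = -6
e23 coeff = (-3)*(-2) - (-4)*(-4) = 6 - 16 = -10
uv = 29 + 3*e12 - 6*e13 - 10*e23


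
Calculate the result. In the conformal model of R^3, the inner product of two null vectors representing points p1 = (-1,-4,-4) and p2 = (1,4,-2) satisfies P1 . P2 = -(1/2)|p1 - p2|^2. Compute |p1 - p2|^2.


p1 - p2 = (-2, -8, -2)
|p1 - p2|^2 = (-2)^2 + (-8)^2 + (-2)^2
= 4 + 64 + 4
= 72


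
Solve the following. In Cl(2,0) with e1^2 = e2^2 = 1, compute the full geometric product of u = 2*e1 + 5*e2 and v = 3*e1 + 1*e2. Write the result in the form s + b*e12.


Expand: (2*e1 + 5*e2)(3*e1 + 1*e2)
= 2*3*e1e1 + 2*1*e1e2 + 5*3*e2e1 + 5*1*e2e2
Using e1^2 = e2^2 = 1, e2e1 = -e1e2:
Scalar part s = 2*3 + 5*1 = 6 + 5 = 11
Bivector part b = 2*1 - 5*3 = 2 - 15 = -13
uv = 11 - 13*e12


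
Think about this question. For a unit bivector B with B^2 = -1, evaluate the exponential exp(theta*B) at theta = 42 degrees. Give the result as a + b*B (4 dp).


For a unit bivector B with B^2 = -1, the exponential series gives
e^(theta*B) = cos(theta) + sin(theta)*B (the GA analogue of Euler's formula).
theta = 42 degrees = 0.733038 rad
cos(42 deg) = 0.7431
sin(42 deg) = 0.6691
exp(theta*B) = 0.7431 + 0.6691*B


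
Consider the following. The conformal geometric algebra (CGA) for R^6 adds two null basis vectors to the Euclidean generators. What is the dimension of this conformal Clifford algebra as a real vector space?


The conformal model of R^6 uses Cl(7,1): the 6 Euclidean generators plus two extra orthogonal generators e+ (e+^2 = +1) and e- (e-^2 = -1), from which the null vectors e0, einf are built.
Number of generators m = 6 + 2 = 8.
dim Cl(p,q) = 2^m = 2^8 = 256


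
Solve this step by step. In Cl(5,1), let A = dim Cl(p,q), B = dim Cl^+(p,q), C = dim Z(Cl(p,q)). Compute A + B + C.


n = 5 + 1 = 6
Total dim = 2^6 = 64
Even subalgebra dim = 2^5 = 32
n is even, so center dim = 1
Sum = 64 + 32 + 1 = 97


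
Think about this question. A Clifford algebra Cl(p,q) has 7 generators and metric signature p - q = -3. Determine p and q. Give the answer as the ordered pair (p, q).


We need p + q = 7 and p - q = -3.
Adding: 2p = 7 + (-3) = 4, so p = 2.
Then q = 7 - 2 = 5.
(p, q) = (2, 5)


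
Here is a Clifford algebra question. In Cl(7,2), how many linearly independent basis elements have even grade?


Even subalgebra dimension = 2^(n-1)
n = 7 + 2 = 9
2^(9 - 1) = 2^8 = 256
Verification: sum of C(9,k) for even k = 1 + 36 + 126 + 84 + 9 = 256
Result = 256


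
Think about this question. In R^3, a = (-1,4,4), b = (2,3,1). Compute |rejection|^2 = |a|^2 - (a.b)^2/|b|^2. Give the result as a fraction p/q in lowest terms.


|a|^2 = (-1)^2 + 4^2 + 4^2 = 33
|b|^2 = 2^2 + 3^2 + 1^2 = 14
a . b = (-1)*2 + 4*3 + 4*1 = 14
(a.b)^2 = 14^2 = 196
|rej|^2 = 33 - 196/14
= (462 - 196)/14
= 266/14
In lowest terms: 19/1


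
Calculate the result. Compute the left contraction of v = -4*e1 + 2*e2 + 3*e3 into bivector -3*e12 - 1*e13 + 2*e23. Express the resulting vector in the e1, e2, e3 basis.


Left contraction v _| B = <vB>_1 (grade-1 part of the geometric product vB).
Using e1_|e12 = e2, e2_|e12 = -e1, e1_|e13 = e3, e3_|e13 = -e1, e2_|e23 = e3, e3_|e23 = -e2:
e1 coeff: -v2*b12 - v3*b13 = -(2)*(-3) - (3)*(-1) = 9
e2 coeff: v1*b12 - v3*b23 = (-4)*(-3) - (3)*(2) = 6
e3 coeff: v1*b13 + v2*b23 = (-4)*(-1) + (2)*(2) = 8
v _| B = 9*e1 + 6*e2 + 8*e3


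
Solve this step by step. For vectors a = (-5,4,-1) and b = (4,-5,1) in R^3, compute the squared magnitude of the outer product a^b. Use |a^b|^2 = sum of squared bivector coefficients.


a wedge b = (a1*b2 - a2*b1)*e12 + (a1*b3 - a3*b1)*e13 + (a2*b3 - a3*b2)*e23
e12 coeff: (-5)*(-5) - 4*4 = 25 - 16 = 9
e13 coeff: (-5)*1 - (-1)*4 = -5 - (-4) = -1
e23 coeff: 4*1 - (-1)*(-5) = 4 - 5 = -1
|a wedge b|^2 = 9^2 + (-1)^2 + (-1)^2
= 81 + 1 + 1
= 83


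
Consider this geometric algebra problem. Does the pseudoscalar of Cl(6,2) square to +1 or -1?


The pseudoscalar I = e1...e_n (product of all n generators) of Cl(p,q) satisfies I^2 = (-1)^(q + n(n-1)/2).
p = 6, q = 2, n = p + q = 8
n(n-1)/2 = 8 * 7 / 2 = 28
Exponent = q + n(n-1)/2 = 2 + 28 = 30
I^2 = (-1)^30 = +1


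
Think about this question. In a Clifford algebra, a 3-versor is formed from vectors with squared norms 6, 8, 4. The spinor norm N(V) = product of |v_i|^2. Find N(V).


Spinor norm N(V) = |v1|^2 * |v2|^2 * ... * |v3|^2
= 6 * 8 * 4
Running product: 6, 48, 192
N(V) = 192


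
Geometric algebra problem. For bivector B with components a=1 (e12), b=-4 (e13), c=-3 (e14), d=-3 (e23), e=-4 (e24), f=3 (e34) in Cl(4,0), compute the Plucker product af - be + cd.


Plucker relation: af - be + cd
a*f = 1*3 = 3
b*e = (-4)*(-4) = 16
c*d = (-3)*(-3) = 9
af - be + cd = 3 - 16 + 9
= -4


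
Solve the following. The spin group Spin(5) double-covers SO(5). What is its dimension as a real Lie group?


Spin(n) double-covers SO(n); both have Lie algebra so(n) of dimension n(n-1)/2.
n = 5
n(n-1) = 5 * 4 = 20
dim Spin(5) = 20/2 = 10


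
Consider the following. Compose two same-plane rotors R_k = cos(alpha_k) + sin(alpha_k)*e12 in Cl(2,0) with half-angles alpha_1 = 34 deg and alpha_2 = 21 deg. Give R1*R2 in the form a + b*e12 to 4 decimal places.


Same-plane rotors commute and their half-angles add:
R1*R2 = cos(a1 + a2) + sin(a1 + a2)*e12.
a1 + a2 = 34 + 21 = 55 deg
cos(55 deg) = 0.5736
sin(55 deg) = 0.8192
R1*R2 = 0.5736 + 0.8192*e12


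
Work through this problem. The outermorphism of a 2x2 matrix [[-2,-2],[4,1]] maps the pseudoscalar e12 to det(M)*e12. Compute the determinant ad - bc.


The outermorphism of a linear map f sends e1^e2 to f(e1)^f(e2).
f(e1) = -2*e1 + 4*e2
f(e2) = -2*e1 + 1*e2
f(e1) ^ f(e2) = (-2*e1 + 4*e2) ^ (-2*e1 + 1*e2)
= (-2)*1*e12 + 4*(-2)*e21
= (-2 - (-8))*e12
= 6*e12
Coefficient = 6


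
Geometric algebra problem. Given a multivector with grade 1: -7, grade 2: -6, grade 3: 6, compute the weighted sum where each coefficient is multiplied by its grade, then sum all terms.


Grade-weighted sum = sum of grade_k * coefficient_k
1*(-7) = -7
2*(-6) = -12
3*6 = 18
Total = -7 + (-12) + 18 = -1


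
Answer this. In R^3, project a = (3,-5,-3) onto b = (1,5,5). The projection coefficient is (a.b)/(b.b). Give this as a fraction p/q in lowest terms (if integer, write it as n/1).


Projection coefficient = (a . b) / (b . b)
a . b = 3*1 + (-5)*5 + (-3)*5
= 3 + (-25) + (-15) = -37
b . b = 1^2 + 5^2 + 5^2
= 1 + 25 + 25 = 51
Coefficient = -37/51
In lowest terms: -37/51


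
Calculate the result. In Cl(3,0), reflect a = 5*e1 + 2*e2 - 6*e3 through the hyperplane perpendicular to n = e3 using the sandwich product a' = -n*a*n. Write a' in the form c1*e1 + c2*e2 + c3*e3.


Reflection formula: a' = -n*a*n, with n = e3 (unit vector, n^2 = 1).
For reflection through hyperplane perp to e3:
The component along e3 flips sign, others stay.
a = (5, 2, -6)
a' = (5, 2, 6)
a' = 5*e1 + 2*e2 + 6*e3
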